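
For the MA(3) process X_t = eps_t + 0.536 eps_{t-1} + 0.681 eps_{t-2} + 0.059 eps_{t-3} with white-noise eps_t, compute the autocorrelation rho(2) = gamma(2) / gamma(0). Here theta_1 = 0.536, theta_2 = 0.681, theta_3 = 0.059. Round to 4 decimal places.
\rho(2) = 0.4062

For an MA(q) process with theta_0 = 1, the autocovariance is
  gamma(k) = sigma^2 * sum_{i=0..q-k} theta_i * theta_{i+k},
and rho(k) = gamma(k) / gamma(0). Sigma^2 cancels.
  numerator   = (1)*(0.681) + (0.536)*(0.059) = 0.712624.
  denominator = (1)^2 + (0.536)^2 + (0.681)^2 + (0.059)^2 = 1.754538.
  rho(2) = 0.712624 / 1.754538 = 0.4062.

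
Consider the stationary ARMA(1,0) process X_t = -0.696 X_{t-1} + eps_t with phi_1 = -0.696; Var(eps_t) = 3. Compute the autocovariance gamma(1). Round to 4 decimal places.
\gamma(1) = -4.0498

Multiply the model equation by X_{t-k} and take expectations. With theta_0 = psi_0 = 1 and psi_j the MA(infinity) weights, this gives
  gamma(k) - sum_i phi_i gamma(k-i) = c_k,
  c_k = sigma^2 * sum_{j=k..q} theta_j psi_{j-k}   (c_k = 0 for k > q),
using gamma(-m) = gamma(m).
Pure AR (q = 0): c_0 = sigma^2 = 3, c_k = 0 for k >= 1.
Equations for k = 0 and k = 1 (AR order 1):
  gamma(0) = phi_1 gamma(1) + c_0
  gamma(1) = phi_1 gamma(0) + c_1
Substituting the second into the first: gamma(0) (1 - phi_1^2) = c_0 + phi_1 c_1, so
  gamma(0) = c_0 / (1 - phi_1^2) = 3 / (1 - (-0.696)^2) = 3 / 0.515584 = 5.818644.
  gamma(1) = phi_1 gamma(0) = (-0.696)(5.818644) = -4.049777.
Therefore gamma(1) = -4.0498 (to 4 decimal places).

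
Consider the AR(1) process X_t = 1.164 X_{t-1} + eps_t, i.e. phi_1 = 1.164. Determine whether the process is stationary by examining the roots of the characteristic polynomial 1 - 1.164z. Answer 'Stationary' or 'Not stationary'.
\text{Not stationary}

The AR(p) characteristic polynomial is P(z) = 1 - 1.164z.
Stationarity requires all roots to lie outside the unit circle, i.e. |z| > 1 for every root.
This is linear in z: 1 + (-1.164) z = 0  =>  z = -1/(-1.164) = 0.859107,  |z| = 0.859107.
Moduli of all roots: 0.8591.
All moduli strictly greater than 1? No.
Verdict: Not stationary.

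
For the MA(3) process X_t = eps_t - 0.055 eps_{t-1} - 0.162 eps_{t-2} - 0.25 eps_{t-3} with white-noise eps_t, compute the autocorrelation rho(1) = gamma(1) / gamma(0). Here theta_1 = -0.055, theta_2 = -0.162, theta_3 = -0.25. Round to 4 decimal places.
\rho(1) = -0.0051

For an MA(q) process with theta_0 = 1, the autocovariance is
  gamma(k) = sigma^2 * sum_{i=0..q-k} theta_i * theta_{i+k},
and rho(k) = gamma(k) / gamma(0). Sigma^2 cancels.
  numerator   = (1)*(-0.055) + (-0.055)*(-0.162) + (-0.162)*(-0.25) = -0.00559.
  denominator = (1)^2 + (-0.055)^2 + (-0.162)^2 + (-0.25)^2 = 1.091769.
  rho(1) = -0.00559 / 1.091769 = -0.0051.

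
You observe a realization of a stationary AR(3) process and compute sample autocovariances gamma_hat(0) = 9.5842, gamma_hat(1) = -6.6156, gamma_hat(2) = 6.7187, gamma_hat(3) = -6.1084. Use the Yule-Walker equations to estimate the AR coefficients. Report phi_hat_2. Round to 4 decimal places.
\hat\phi_{2} = 0.3690

The Yule-Walker equations for an AR(p) process read, in matrix form,
  Gamma_p phi = r_p,   with   (Gamma_p)_{ij} = gamma(|i - j|),
                       (r_p)_i = gamma(i),   i,j = 1..p.
Substitute the sample gammas (Toeplitz matrix and right-hand side of size 3):
  Gamma_p = [[9.5842, -6.6156, 6.7187], [-6.6156, 9.5842, -6.6156], [6.7187, -6.6156, 9.5842]]
  r_p     = [-6.6156, 6.7187, -6.1084]
Written out (R1..R3):
  (R1) 9.5842 phi_1 - 6.6156 phi_2 + 6.7187 phi_3 = -6.6156
  (R2) -6.6156 phi_1 + 9.5842 phi_2 - 6.6156 phi_3 = 6.7187
  (R3) 6.7187 phi_1 - 6.6156 phi_2 + 9.5842 phi_3 = -6.1084
Gaussian elimination:
  R2 <- R2 - (-6.6156/9.5842) R1 = R2 - (-0.690261) R1:  5.017709 phi_2 - 1.977943 phi_3 = 2.152209
  R3 <- R3 - (6.7187/9.5842) R1 = R3 - (0.701018) R1:  -1.977943 phi_2 + 4.874268 phi_3 = -1.470743
  R3 <- R3 - (-1.977943/5.017709) R2 = R3 - (-0.394192) R2:  4.094578 phi_3 = -0.622359
Back-substitution:
  phi_hat_3 = -0.622359 / 4.094578 = -0.151996
  phi_hat_2 = (2.152209 - (-1.977943)(-0.151996)) / 5.017709 = 0.369007
  phi_hat_1 = (-6.6156 - (-6.6156)(0.369007) - (6.7187)(-0.151996)) / 9.5842 = -0.328998
So phi_hat = [-0.3290, 0.3690, -0.1520].
Therefore phi_hat_2 = 0.3690.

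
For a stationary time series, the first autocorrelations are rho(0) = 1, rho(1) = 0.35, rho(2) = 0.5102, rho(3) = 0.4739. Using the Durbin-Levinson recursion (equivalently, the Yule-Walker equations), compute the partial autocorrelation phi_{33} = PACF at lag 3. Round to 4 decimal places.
\phi_{33} = 0.3109

The PACF at lag k is phi_{kk}, the last component of the solution
to the Yule-Walker system G_k phi = r_k where
  (G_k)_{ij} = rho(|i - j|), (r_k)_i = rho(i), i,j = 1..k.
Equivalently, Durbin-Levinson gives phi_{kk} iteratively:
  phi_{11} = rho(1)
  phi_{kk} = [rho(k) - sum_{j=1..k-1} phi_{k-1,j} rho(k-j)]
            / [1 - sum_{j=1..k-1} phi_{k-1,j} rho(j)],
  phi_{k,j} = phi_{k-1,j} - phi_{kk} phi_{k-1,k-j},  j = 1..k-1.
Step k = 1:
  phi_11 = rho(1) = 0.35.
Step k = 2:
  phi_22 = [rho(2) - phi_11 rho(1)] / [1 - phi_11 rho(1)] = [0.5102 - (0.35)(0.35)] / [1 - (0.35)(0.35)]
         = 0.3877 / 0.8775 = 0.441823.
  Update: phi_21 = phi_11 - phi_22 phi_11 = 0.35 - (0.441823)(0.35) = 0.195362.
Step k = 3:
  phi_33 = [rho(3) - phi_21 rho(2) - phi_22 rho(1)] / [1 - phi_21 rho(1) - phi_22 rho(2)]
    numerator   = 0.4739 - (0.195362)(0.5102) - (0.441823)(0.35) = 0.21958822
    denominator = 1 - (0.195362)(0.35) - (0.441823)(0.5102) = 0.70620508
  phi_33 = 0.21958822 / 0.70620508 = 0.3109.
Therefore phi_{33} = 0.3109.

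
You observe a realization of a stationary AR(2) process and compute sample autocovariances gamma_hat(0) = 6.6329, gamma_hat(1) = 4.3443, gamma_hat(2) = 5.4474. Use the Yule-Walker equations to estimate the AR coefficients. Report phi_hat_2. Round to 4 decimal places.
\hat\phi_{2} = 0.6870

The Yule-Walker equations for an AR(p) process read, in matrix form,
  Gamma_p phi = r_p,   with   (Gamma_p)_{ij} = gamma(|i - j|),
                       (r_p)_i = gamma(i),   i,j = 1..p.
Substitute the sample gammas (Toeplitz matrix and right-hand side of size 2):
  Gamma_p = [[6.6329, 4.3443], [4.3443, 6.6329]]
  r_p     = [4.3443, 5.4474]
Written out:
  6.6329 phi_1 + 4.3443 phi_2 = 4.3443
  4.3443 phi_1 + 6.6329 phi_2 = 5.4474
Solve by Cramer's rule:
  det = gamma(0)^2 - gamma(1)^2 = (6.6329)^2 - (4.3443)^2 = 43.99536241 - 18.87294249 = 25.12241992
  phi_hat_1 = [gamma(1) gamma(0) - gamma(1) gamma(2)] / det = [(4.3443)(6.6329) - (4.3443)(5.4474)] / 25.12241992 = 5.15016765 / 25.12241992 = 0.205
  phi_hat_2 = [gamma(0) gamma(2) - gamma(1)^2] / det = [(6.6329)(5.4474) - (4.3443)^2] / 25.12241992 = 17.25911697 / 25.12241992 = 0.687
So phi_hat = [0.2050, 0.6870].
Therefore phi_hat_2 = 0.6870.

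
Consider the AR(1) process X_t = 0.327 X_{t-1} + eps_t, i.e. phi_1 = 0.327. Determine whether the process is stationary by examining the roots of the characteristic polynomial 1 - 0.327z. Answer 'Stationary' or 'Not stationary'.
\text{Stationary}

The AR(p) characteristic polynomial is P(z) = 1 - 0.327z.
Stationarity requires all roots to lie outside the unit circle, i.e. |z| > 1 for every root.
This is linear in z: 1 + (-0.327) z = 0  =>  z = -1/(-0.327) = 3.058104,  |z| = 3.058104.
Moduli of all roots: 3.0581.
All moduli strictly greater than 1? Yes.
Verdict: Stationary.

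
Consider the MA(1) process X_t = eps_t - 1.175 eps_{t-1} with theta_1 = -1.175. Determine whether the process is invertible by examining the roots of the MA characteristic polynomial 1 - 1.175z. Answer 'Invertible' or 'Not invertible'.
\text{Not invertible}

The MA(q) characteristic polynomial is P(z) = 1 - 1.175z.
Invertibility requires all roots to lie outside the unit circle, i.e. |z| > 1 for every root.
This is linear in z: 1 + (-1.175) z = 0  =>  z = -1/(-1.175) = 0.851064,  |z| = 0.851064.
Moduli of all roots: 0.8511.
All moduli strictly greater than 1? No.
Verdict: Not invertible.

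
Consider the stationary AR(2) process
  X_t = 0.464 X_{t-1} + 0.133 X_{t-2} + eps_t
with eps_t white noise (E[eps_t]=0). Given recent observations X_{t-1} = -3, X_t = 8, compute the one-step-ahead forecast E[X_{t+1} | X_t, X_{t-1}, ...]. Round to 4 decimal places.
E[X_{t+1} \mid \mathcal F_t] = 3.3130

For an AR(p) model X_t = c + sum_i phi_i X_{t-i} + eps_t, the
one-step-ahead conditional mean is
  E[X_{t+1} | X_t, ...] = c + sum_i phi_i X_{t+1-i}.
Substitute known values:
  E[X_{t+1} | ...] = (0.464) * (8) + (0.133) * (-3)
                   = 3.3130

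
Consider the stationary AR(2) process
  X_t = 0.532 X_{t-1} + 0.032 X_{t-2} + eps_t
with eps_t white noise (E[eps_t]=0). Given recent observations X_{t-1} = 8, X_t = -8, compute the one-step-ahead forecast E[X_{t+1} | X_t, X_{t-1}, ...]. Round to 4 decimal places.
E[X_{t+1} \mid \mathcal F_t] = -4.0000

For an AR(p) model X_t = c + sum_i phi_i X_{t-i} + eps_t, the
one-step-ahead conditional mean is
  E[X_{t+1} | X_t, ...] = c + sum_i phi_i X_{t+1-i}.
Substitute known values:
  E[X_{t+1} | ...] = (0.532) * (-8) + (0.032) * (8)
                   = -4.0000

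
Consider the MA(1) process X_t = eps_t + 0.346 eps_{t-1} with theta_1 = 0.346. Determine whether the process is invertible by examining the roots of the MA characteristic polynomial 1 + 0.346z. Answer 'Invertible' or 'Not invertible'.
\text{Invertible}

The MA(q) characteristic polynomial is P(z) = 1 + 0.346z.
Invertibility requires all roots to lie outside the unit circle, i.e. |z| > 1 for every root.
This is linear in z: 1 + (0.346) z = 0  =>  z = -1/(0.346) = -2.890173,  |z| = 2.890173.
Moduli of all roots: 2.8902.
All moduli strictly greater than 1? Yes.
Verdict: Invertible.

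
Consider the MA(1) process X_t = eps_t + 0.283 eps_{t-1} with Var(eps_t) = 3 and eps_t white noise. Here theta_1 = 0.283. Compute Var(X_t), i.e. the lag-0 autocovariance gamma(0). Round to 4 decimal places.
\gamma(0) = 3.2403

For an MA(q) process X_t = eps_t + sum_i theta_i eps_{t-i} with
Var(eps_t) = sigma^2, the variance is
  gamma(0) = sigma^2 * (1 + sum_i theta_i^2).
  sum_i theta_i^2 = (0.283)^2 = 0.080089.
  gamma(0) = 3 * (1 + 0.080089) = 3 * 1.080089 = 3.240267, which rounds to 3.2403.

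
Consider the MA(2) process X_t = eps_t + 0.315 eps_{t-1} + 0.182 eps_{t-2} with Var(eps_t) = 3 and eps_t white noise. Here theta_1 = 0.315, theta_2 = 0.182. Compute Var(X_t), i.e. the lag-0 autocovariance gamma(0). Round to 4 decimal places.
\gamma(0) = 3.3970

For an MA(q) process X_t = eps_t + sum_i theta_i eps_{t-i} with
Var(eps_t) = sigma^2, the variance is
  gamma(0) = sigma^2 * (1 + sum_i theta_i^2).
  sum_i theta_i^2 = (0.315)^2 + (0.182)^2 = 0.099225 + 0.033124 = 0.132349.
  gamma(0) = 3 * (1 + 0.132349) = 3 * 1.132349 = 3.397047, which rounds to 3.3970.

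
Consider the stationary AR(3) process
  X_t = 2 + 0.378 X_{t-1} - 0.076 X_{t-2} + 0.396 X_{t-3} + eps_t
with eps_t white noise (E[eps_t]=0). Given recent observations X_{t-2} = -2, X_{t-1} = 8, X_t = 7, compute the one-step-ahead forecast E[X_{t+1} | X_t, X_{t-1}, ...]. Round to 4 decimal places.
E[X_{t+1} \mid \mathcal F_t] = 3.2460

For an AR(p) model X_t = c + sum_i phi_i X_{t-i} + eps_t, the
one-step-ahead conditional mean is
  E[X_{t+1} | X_t, ...] = c + sum_i phi_i X_{t+1-i}.
Substitute known values:
  E[X_{t+1} | ...] = 2 + (0.378) * (7) + (-0.076) * (8) + (0.396) * (-2)
                   = 3.2460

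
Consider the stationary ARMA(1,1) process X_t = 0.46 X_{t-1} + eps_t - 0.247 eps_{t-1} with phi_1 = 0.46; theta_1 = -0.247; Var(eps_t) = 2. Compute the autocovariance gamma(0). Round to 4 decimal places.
\gamma(0) = 2.1151

Multiply the model equation by X_{t-k} and take expectations. With theta_0 = psi_0 = 1 and psi_j the MA(infinity) weights, this gives
  gamma(k) - sum_i phi_i gamma(k-i) = c_k,
  c_k = sigma^2 * sum_{j=k..q} theta_j psi_{j-k}   (c_k = 0 for k > q),
using gamma(-m) = gamma(m).
psi-weights needed (psi_j = theta_j + sum_i phi_i psi_{j-i}):
  psi_1 = theta_1 + phi_1 = -0.247 + (0.46) = 0.213
Right-hand sides:
  c_0 = sigma^2 (1 + theta_1 psi_1) = 2 * (1 + (-0.247)(0.213)) = 2 * 0.947389 = 1.894778
  c_1 = sigma^2 theta_1 = 2 * (-0.247) = -0.494
  c_2 = 0
Equations for k = 0 and k = 1 (AR order 1):
  gamma(0) = phi_1 gamma(1) + c_0
  gamma(1) = phi_1 gamma(0) + c_1
Substituting the second into the first: gamma(0) (1 - phi_1^2) = c_0 + phi_1 c_1, so
  gamma(0) = (c_0 + phi_1 c_1) / (1 - phi_1^2) = (1.894778 + (0.46)(-0.494)) / (1 - (0.46)^2) = 1.667538 / 0.7884 = 2.115091.
Therefore gamma(0) = 2.1151 (to 4 decimal places).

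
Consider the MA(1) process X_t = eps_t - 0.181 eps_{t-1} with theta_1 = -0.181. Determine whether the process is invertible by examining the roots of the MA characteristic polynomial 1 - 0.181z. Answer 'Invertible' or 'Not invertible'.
\text{Invertible}

The MA(q) characteristic polynomial is P(z) = 1 - 0.181z.
Invertibility requires all roots to lie outside the unit circle, i.e. |z| > 1 for every root.
This is linear in z: 1 + (-0.181) z = 0  =>  z = -1/(-0.181) = 5.524862,  |z| = 5.524862.
Moduli of all roots: 5.5249.
All moduli strictly greater than 1? Yes.
Verdict: Invertible.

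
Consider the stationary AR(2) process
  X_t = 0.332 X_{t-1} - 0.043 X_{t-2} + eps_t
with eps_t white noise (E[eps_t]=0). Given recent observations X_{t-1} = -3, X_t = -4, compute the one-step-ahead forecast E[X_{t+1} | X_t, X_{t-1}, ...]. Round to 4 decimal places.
E[X_{t+1} \mid \mathcal F_t] = -1.1990

For an AR(p) model X_t = c + sum_i phi_i X_{t-i} + eps_t, the
one-step-ahead conditional mean is
  E[X_{t+1} | X_t, ...] = c + sum_i phi_i X_{t+1-i}.
Substitute known values:
  E[X_{t+1} | ...] = (0.332) * (-4) + (-0.043) * (-3)
                   = -1.1990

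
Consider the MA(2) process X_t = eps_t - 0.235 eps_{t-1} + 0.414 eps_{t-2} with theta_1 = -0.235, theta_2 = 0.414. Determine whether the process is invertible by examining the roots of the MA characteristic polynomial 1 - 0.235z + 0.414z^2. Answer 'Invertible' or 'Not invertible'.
\text{Invertible}

The MA(q) characteristic polynomial is P(z) = 1 - 0.235z + 0.414z^2.
Invertibility requires all roots to lie outside the unit circle, i.e. |z| > 1 for every root.
Set 1 + (-0.235) z + (0.414) z^2 = 0, i.e. a z^2 + b z + c = 0 with a = 0.414, b = -0.235, c = 1.
Discriminant D = b^2 - 4ac = (-0.235)^2 - 4*(0.414)*1 = 0.055225 - (1.656) = -1.600775.
D < 0, so the roots are the complex-conjugate pair z = (-b +/- i sqrt(-D)) / (2a) = 0.2838 +/- 1.528i.
For a conjugate pair |z|^2 = z * conj(z) = (product of roots) = c/a = 1/(0.414) = 2.415459, so |z| = sqrt(2.415459) = 1.5542 for both roots.
Moduli of all roots: 1.5542, 1.5542.
All moduli strictly greater than 1? Yes.
Verdict: Invertible.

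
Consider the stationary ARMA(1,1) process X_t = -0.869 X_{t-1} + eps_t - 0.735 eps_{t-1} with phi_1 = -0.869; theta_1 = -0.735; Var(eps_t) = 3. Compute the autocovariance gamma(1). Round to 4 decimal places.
\gamma(1) = -32.2069

Multiply the model equation by X_{t-k} and take expectations. With theta_0 = psi_0 = 1 and psi_j the MA(infinity) weights, this gives
  gamma(k) - sum_i phi_i gamma(k-i) = c_k,
  c_k = sigma^2 * sum_{j=k..q} theta_j psi_{j-k}   (c_k = 0 for k > q),
using gamma(-m) = gamma(m).
psi-weights needed (psi_j = theta_j + sum_i phi_i psi_{j-i}):
  psi_1 = theta_1 + phi_1 = -0.735 + (-0.869) = -1.604
Right-hand sides:
  c_0 = sigma^2 (1 + theta_1 psi_1) = 3 * (1 + (-0.735)(-1.604)) = 3 * 2.17894 = 6.53682
  c_1 = sigma^2 theta_1 = 3 * (-0.735) = -2.205
  c_2 = 0
Equations for k = 0 and k = 1 (AR order 1):
  gamma(0) = phi_1 gamma(1) + c_0
  gamma(1) = phi_1 gamma(0) + c_1
Substituting the second into the first: gamma(0) (1 - phi_1^2) = c_0 + phi_1 c_1, so
  gamma(0) = (c_0 + phi_1 c_1) / (1 - phi_1^2) = (6.53682 + (-0.869)(-2.205)) / (1 - (-0.869)^2) = 8.452965 / 0.244839 = 34.524586.
  gamma(1) = phi_1 gamma(0) + c_1 = (-0.869)(34.524586) + (-2.205) = -32.206865.
Therefore gamma(1) = -32.2069 (to 4 decimal places).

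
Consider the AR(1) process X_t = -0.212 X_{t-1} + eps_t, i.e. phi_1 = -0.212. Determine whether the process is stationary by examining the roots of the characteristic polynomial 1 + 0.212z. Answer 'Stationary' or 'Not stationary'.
\text{Stationary}

The AR(p) characteristic polynomial is P(z) = 1 + 0.212z.
Stationarity requires all roots to lie outside the unit circle, i.e. |z| > 1 for every root.
This is linear in z: 1 + (0.212) z = 0  =>  z = -1/(0.212) = -4.716981,  |z| = 4.716981.
Moduli of all roots: 4.7170.
All moduli strictly greater than 1? Yes.
Verdict: Stationary.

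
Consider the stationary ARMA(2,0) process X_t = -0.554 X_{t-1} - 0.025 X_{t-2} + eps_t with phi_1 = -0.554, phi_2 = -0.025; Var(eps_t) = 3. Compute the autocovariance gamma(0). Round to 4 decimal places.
\gamma(0) = 4.2407

Multiply the model equation by X_{t-k} and take expectations. With theta_0 = psi_0 = 1 and psi_j the MA(infinity) weights, this gives
  gamma(k) - sum_i phi_i gamma(k-i) = c_k,
  c_k = sigma^2 * sum_{j=k..q} theta_j psi_{j-k}   (c_k = 0 for k > q),
using gamma(-m) = gamma(m).
Pure AR (q = 0): c_0 = sigma^2 = 3, c_k = 0 for k >= 1.
Equations for k = 0, 1, 2 (AR order 2, c_2 = 0):
  (E0) gamma(0) = phi_1 gamma(1) + phi_2 gamma(2) + c_0
  (E1) gamma(1) = phi_1 gamma(0) + phi_2 gamma(1) + c_1
  (E2) gamma(2) = phi_1 gamma(1) + phi_2 gamma(0)
From (E1): gamma(1) = A gamma(0) + B with
  A = phi_1 / (1 - phi_2) = -0.554 / 1.025 = -0.540488,   B = c_1 / (1 - phi_2) = 0 / 1.025 = 0.
Insert (E2) into (E0): gamma(0) (1 - phi_2^2) = phi_1 (1 + phi_2) gamma(1) + c_0.
  phi_1 (1 + phi_2) = (-0.554)(0.975) = -0.54015,   1 - phi_2^2 = 0.999375.
Replace gamma(1) by A gamma(0) + B and collect gamma(0):
  gamma(0) [0.999375 - (-0.54015)(-0.540488)] = c_0 = 3
  gamma(0) * 0.707431 = 3
  gamma(0) = 3 / 0.707431 = 4.240699.
Therefore gamma(0) = 4.2407 (to 4 decimal places).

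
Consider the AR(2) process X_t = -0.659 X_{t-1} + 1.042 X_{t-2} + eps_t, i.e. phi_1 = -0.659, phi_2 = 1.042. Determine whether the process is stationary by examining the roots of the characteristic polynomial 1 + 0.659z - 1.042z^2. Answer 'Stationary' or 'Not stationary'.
\text{Not stationary}

The AR(p) characteristic polynomial is P(z) = 1 + 0.659z - 1.042z^2.
Stationarity requires all roots to lie outside the unit circle, i.e. |z| > 1 for every root.
Set 1 + (0.659) z + (-1.042) z^2 = 0, i.e. a z^2 + b z + c = 0 with a = -1.042, b = 0.659, c = 1.
Discriminant D = b^2 - 4ac = (0.659)^2 - 4*(-1.042)*1 = 0.434281 - (-4.168) = 4.602281.
D >= 0, so the roots are real: z = (-b +/- sqrt(D)) / (2a) = (-0.659 +/- 2.145293) / (-2.084).
  z_1 = (-0.659 + 2.145293) / (-2.084) = -0.7132,   |z_1| = 0.7132.
  z_2 = (-0.659 - 2.145293) / (-2.084) = 1.3456,   |z_2| = 1.3456.
Moduli of all roots: 0.7132, 1.3456.
All moduli strictly greater than 1? No.
Verdict: Not stationary.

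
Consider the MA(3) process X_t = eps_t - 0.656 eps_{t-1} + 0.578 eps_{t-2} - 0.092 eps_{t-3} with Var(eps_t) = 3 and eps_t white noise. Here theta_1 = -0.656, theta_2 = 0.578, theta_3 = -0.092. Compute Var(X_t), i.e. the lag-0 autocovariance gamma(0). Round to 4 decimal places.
\gamma(0) = 5.3187

For an MA(q) process X_t = eps_t + sum_i theta_i eps_{t-i} with
Var(eps_t) = sigma^2, the variance is
  gamma(0) = sigma^2 * (1 + sum_i theta_i^2).
  sum_i theta_i^2 = (-0.656)^2 + (0.578)^2 + (-0.092)^2 = 0.430336 + 0.334084 + 0.008464 = 0.772884.
  gamma(0) = 3 * (1 + 0.772884) = 3 * 1.772884 = 5.318652, which rounds to 5.3187.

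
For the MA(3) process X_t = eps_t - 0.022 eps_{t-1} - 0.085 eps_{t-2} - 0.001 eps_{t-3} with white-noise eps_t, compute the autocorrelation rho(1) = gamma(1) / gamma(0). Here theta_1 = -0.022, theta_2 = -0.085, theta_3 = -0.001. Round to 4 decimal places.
\rho(1) = -0.0199

For an MA(q) process with theta_0 = 1, the autocovariance is
  gamma(k) = sigma^2 * sum_{i=0..q-k} theta_i * theta_{i+k},
and rho(k) = gamma(k) / gamma(0). Sigma^2 cancels.
  numerator   = (1)*(-0.022) + (-0.022)*(-0.085) + (-0.085)*(-0.001) = -0.020045.
  denominator = (1)^2 + (-0.022)^2 + (-0.085)^2 + (-0.001)^2 = 1.00771.
  rho(1) = -0.020045 / 1.00771 = -0.0199.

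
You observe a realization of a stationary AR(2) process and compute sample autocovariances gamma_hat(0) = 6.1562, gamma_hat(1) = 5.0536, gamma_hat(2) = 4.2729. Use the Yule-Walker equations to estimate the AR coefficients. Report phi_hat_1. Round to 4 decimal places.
\hat\phi_{1} = 0.7700

The Yule-Walker equations for an AR(p) process read, in matrix form,
  Gamma_p phi = r_p,   with   (Gamma_p)_{ij} = gamma(|i - j|),
                       (r_p)_i = gamma(i),   i,j = 1..p.
Substitute the sample gammas (Toeplitz matrix and right-hand side of size 2):
  Gamma_p = [[6.1562, 5.0536], [5.0536, 6.1562]]
  r_p     = [5.0536, 4.2729]
Written out:
  6.1562 phi_1 + 5.0536 phi_2 = 5.0536
  5.0536 phi_1 + 6.1562 phi_2 = 4.2729
Solve by Cramer's rule:
  det = gamma(0)^2 - gamma(1)^2 = (6.1562)^2 - (5.0536)^2 = 37.89879844 - 25.53887296 = 12.35992548
  phi_hat_1 = [gamma(1) gamma(0) - gamma(1) gamma(2)] / det = [(5.0536)(6.1562) - (5.0536)(4.2729)] / 12.35992548 = 9.51744488 / 12.35992548 = 0.77
  phi_hat_2 = [gamma(0) gamma(2) - gamma(1)^2] / det = [(6.1562)(4.2729) - (5.0536)^2] / 12.35992548 = 0.76595402 / 12.35992548 = 0.062
So phi_hat = [0.7700, 0.0620].
Therefore phi_hat_1 = 0.7700.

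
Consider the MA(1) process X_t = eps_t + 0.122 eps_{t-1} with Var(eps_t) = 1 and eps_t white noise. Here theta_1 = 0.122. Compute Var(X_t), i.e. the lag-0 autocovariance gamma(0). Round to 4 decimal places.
\gamma(0) = 1.0149

For an MA(q) process X_t = eps_t + sum_i theta_i eps_{t-i} with
Var(eps_t) = sigma^2, the variance is
  gamma(0) = sigma^2 * (1 + sum_i theta_i^2).
  sum_i theta_i^2 = (0.122)^2 = 0.014884.
  gamma(0) = 1 * (1 + 0.014884) = 1 * 1.014884 = 1.014884, which rounds to 1.0149.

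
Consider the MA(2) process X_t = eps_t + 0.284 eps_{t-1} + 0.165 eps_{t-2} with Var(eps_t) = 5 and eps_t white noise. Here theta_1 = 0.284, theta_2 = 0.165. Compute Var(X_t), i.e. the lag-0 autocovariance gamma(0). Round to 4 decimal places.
\gamma(0) = 5.5394

For an MA(q) process X_t = eps_t + sum_i theta_i eps_{t-i} with
Var(eps_t) = sigma^2, the variance is
  gamma(0) = sigma^2 * (1 + sum_i theta_i^2).
  sum_i theta_i^2 = (0.284)^2 + (0.165)^2 = 0.080656 + 0.027225 = 0.107881.
  gamma(0) = 5 * (1 + 0.107881) = 5 * 1.107881 = 5.539405, which rounds to 5.5394.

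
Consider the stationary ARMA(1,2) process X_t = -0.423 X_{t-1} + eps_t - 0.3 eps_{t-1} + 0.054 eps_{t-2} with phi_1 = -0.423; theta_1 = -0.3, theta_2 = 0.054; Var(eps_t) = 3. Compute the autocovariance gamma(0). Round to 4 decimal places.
\gamma(0) = 5.0413

Multiply the model equation by X_{t-k} and take expectations. With theta_0 = psi_0 = 1 and psi_j the MA(infinity) weights, this gives
  gamma(k) - sum_i phi_i gamma(k-i) = c_k,
  c_k = sigma^2 * sum_{j=k..q} theta_j psi_{j-k}   (c_k = 0 for k > q),
using gamma(-m) = gamma(m).
psi-weights needed (psi_j = theta_j + sum_i phi_i psi_{j-i}):
  psi_1 = theta_1 + phi_1 = -0.3 + (-0.423) = -0.723
  psi_2 = theta_2 + phi_1 psi_1 = 0.054 + (-0.423)(-0.723) = 0.359829
Right-hand sides:
  c_0 = sigma^2 (1 + theta_1 psi_1 + theta_2 psi_2) = 3 * (1 + (-0.3)(-0.723) + (0.054)(0.359829)) = 3 * 1.236331 = 3.708992
  c_1 = sigma^2 (theta_1 + theta_2 psi_1) = 3 * (-0.3 + (0.054)(-0.723)) = -1.017126
  c_2 = sigma^2 theta_2 = 3 * (0.054) = 0.162
Equations for k = 0 and k = 1 (AR order 1):
  gamma(0) = phi_1 gamma(1) + c_0
  gamma(1) = phi_1 gamma(0) + c_1
Substituting the second into the first: gamma(0) (1 - phi_1^2) = c_0 + phi_1 c_1, so
  gamma(0) = (c_0 + phi_1 c_1) / (1 - phi_1^2) = (3.708992 + (-0.423)(-1.017126)) / (1 - (-0.423)^2) = 4.139237 / 0.821071 = 5.041265.
Therefore gamma(0) = 5.0413 (to 4 decimal places).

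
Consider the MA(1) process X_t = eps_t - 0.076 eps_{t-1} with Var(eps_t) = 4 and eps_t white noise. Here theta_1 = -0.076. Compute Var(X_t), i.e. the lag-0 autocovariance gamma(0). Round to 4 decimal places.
\gamma(0) = 4.0231

For an MA(q) process X_t = eps_t + sum_i theta_i eps_{t-i} with
Var(eps_t) = sigma^2, the variance is
  gamma(0) = sigma^2 * (1 + sum_i theta_i^2).
  sum_i theta_i^2 = (-0.076)^2 = 0.005776.
  gamma(0) = 4 * (1 + 0.005776) = 4 * 1.005776 = 4.023104, which rounds to 4.0231.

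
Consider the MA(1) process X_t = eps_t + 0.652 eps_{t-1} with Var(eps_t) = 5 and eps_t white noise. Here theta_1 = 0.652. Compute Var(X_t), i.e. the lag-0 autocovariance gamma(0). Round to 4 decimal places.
\gamma(0) = 7.1255

For an MA(q) process X_t = eps_t + sum_i theta_i eps_{t-i} with
Var(eps_t) = sigma^2, the variance is
  gamma(0) = sigma^2 * (1 + sum_i theta_i^2).
  sum_i theta_i^2 = (0.652)^2 = 0.425104.
  gamma(0) = 5 * (1 + 0.425104) = 5 * 1.425104 = 7.12552, which rounds to 7.1255.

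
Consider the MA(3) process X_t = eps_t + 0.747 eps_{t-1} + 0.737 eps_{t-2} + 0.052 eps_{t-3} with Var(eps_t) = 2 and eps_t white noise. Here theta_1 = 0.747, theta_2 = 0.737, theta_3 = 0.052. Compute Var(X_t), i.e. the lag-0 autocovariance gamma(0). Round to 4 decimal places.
\gamma(0) = 4.2078

For an MA(q) process X_t = eps_t + sum_i theta_i eps_{t-i} with
Var(eps_t) = sigma^2, the variance is
  gamma(0) = sigma^2 * (1 + sum_i theta_i^2).
  sum_i theta_i^2 = (0.747)^2 + (0.737)^2 + (0.052)^2 = 0.558009 + 0.543169 + 0.002704 = 1.103882.
  gamma(0) = 2 * (1 + 1.103882) = 2 * 2.103882 = 4.207764, which rounds to 4.2078.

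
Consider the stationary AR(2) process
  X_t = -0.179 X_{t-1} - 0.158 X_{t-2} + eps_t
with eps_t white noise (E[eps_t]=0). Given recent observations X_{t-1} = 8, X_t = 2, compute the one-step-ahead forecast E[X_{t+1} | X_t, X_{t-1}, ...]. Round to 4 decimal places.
E[X_{t+1} \mid \mathcal F_t] = -1.6220

For an AR(p) model X_t = c + sum_i phi_i X_{t-i} + eps_t, the
one-step-ahead conditional mean is
  E[X_{t+1} | X_t, ...] = c + sum_i phi_i X_{t+1-i}.
Substitute known values:
  E[X_{t+1} | ...] = (-0.179) * (2) + (-0.158) * (8)
                   = -1.6220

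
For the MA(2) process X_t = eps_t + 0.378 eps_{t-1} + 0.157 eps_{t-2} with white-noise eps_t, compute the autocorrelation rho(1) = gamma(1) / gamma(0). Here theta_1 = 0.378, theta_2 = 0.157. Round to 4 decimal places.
\rho(1) = 0.3746

For an MA(q) process with theta_0 = 1, the autocovariance is
  gamma(k) = sigma^2 * sum_{i=0..q-k} theta_i * theta_{i+k},
and rho(k) = gamma(k) / gamma(0). Sigma^2 cancels.
  numerator   = (1)*(0.378) + (0.378)*(0.157) = 0.437346.
  denominator = (1)^2 + (0.378)^2 + (0.157)^2 = 1.167533.
  rho(1) = 0.437346 / 1.167533 = 0.3746.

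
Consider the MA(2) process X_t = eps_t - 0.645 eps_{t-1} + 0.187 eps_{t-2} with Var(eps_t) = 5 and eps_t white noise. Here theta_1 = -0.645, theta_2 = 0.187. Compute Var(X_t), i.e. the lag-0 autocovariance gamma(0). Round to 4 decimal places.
\gamma(0) = 7.2550

For an MA(q) process X_t = eps_t + sum_i theta_i eps_{t-i} with
Var(eps_t) = sigma^2, the variance is
  gamma(0) = sigma^2 * (1 + sum_i theta_i^2).
  sum_i theta_i^2 = (-0.645)^2 + (0.187)^2 = 0.416025 + 0.034969 = 0.450994.
  gamma(0) = 5 * (1 + 0.450994) = 5 * 1.450994 = 7.25497, which rounds to 7.2550.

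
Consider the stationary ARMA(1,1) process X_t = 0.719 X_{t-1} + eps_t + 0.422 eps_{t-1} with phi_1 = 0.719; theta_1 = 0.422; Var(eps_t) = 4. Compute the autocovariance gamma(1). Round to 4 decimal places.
\gamma(1) = 12.3154

Multiply the model equation by X_{t-k} and take expectations. With theta_0 = psi_0 = 1 and psi_j the MA(infinity) weights, this gives
  gamma(k) - sum_i phi_i gamma(k-i) = c_k,
  c_k = sigma^2 * sum_{j=k..q} theta_j psi_{j-k}   (c_k = 0 for k > q),
using gamma(-m) = gamma(m).
psi-weights needed (psi_j = theta_j + sum_i phi_i psi_{j-i}):
  psi_1 = theta_1 + phi_1 = 0.422 + (0.719) = 1.141
Right-hand sides:
  c_0 = sigma^2 (1 + theta_1 psi_1) = 4 * (1 + (0.422)(1.141)) = 4 * 1.481502 = 5.926008
  c_1 = sigma^2 theta_1 = 4 * (0.422) = 1.688
  c_2 = 0
Equations for k = 0 and k = 1 (AR order 1):
  gamma(0) = phi_1 gamma(1) + c_0
  gamma(1) = phi_1 gamma(0) + c_1
Substituting the second into the first: gamma(0) (1 - phi_1^2) = c_0 + phi_1 c_1, so
  gamma(0) = (c_0 + phi_1 c_1) / (1 - phi_1^2) = (5.926008 + (0.719)(1.688)) / (1 - (0.719)^2) = 7.13968 / 0.483039 = 14.780753.
  gamma(1) = phi_1 gamma(0) + c_1 = (0.719)(14.780753) + (1.688) = 12.315361.
Therefore gamma(1) = 12.3154 (to 4 decimal places).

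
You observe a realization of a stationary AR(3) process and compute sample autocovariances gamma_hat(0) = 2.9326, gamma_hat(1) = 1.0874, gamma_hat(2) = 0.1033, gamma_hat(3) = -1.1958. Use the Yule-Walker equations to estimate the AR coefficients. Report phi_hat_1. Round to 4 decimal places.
\hat\phi_{1} = 0.3620

The Yule-Walker equations for an AR(p) process read, in matrix form,
  Gamma_p phi = r_p,   with   (Gamma_p)_{ij} = gamma(|i - j|),
                       (r_p)_i = gamma(i),   i,j = 1..p.
Substitute the sample gammas (Toeplitz matrix and right-hand side of size 3):
  Gamma_p = [[2.9326, 1.0874, 0.1033], [1.0874, 2.9326, 1.0874], [0.1033, 1.0874, 2.9326]]
  r_p     = [1.0874, 0.1033, -1.1958]
Written out (R1..R3):
  (R1) 2.9326 phi_1 + 1.0874 phi_2 + 0.1033 phi_3 = 1.0874
  (R2) 1.0874 phi_1 + 2.9326 phi_2 + 1.0874 phi_3 = 0.1033
  (R3) 0.1033 phi_1 + 1.0874 phi_2 + 2.9326 phi_3 = -1.1958
Gaussian elimination:
  R2 <- R2 - (1.0874/2.9326) R1 = R2 - (0.370797) R1:  2.529395 phi_2 + 1.049097 phi_3 = -0.299905
  R3 <- R3 - (0.1033/2.9326) R1 = R3 - (0.035225) R1:  1.049097 phi_2 + 2.928961 phi_3 = -1.234103
  R3 <- R3 - (1.049097/2.529395) R2 = R3 - (0.414762) R2:  2.493836 phi_3 = -1.109714
Back-substitution:
  phi_hat_3 = -1.109714 / 2.493836 = -0.444983
  phi_hat_2 = (-0.299905 - (1.049097)(-0.444983)) / 2.529395 = 0.065994
  phi_hat_1 = (1.0874 - (1.0874)(0.065994) - (0.1033)(-0.444983)) / 2.9326 = 0.362001
So phi_hat = [0.3620, 0.0660, -0.4450].
Therefore phi_hat_1 = 0.3620.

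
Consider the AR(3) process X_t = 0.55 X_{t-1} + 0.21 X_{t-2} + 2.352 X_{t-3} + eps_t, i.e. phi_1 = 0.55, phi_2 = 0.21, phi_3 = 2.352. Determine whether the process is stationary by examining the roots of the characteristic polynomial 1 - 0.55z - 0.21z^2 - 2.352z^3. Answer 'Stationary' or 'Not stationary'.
\text{Not stationary}

The AR(p) characteristic polynomial is P(z) = 1 - 0.55z - 0.21z^2 - 2.352z^3.
Stationarity requires all roots to lie outside the unit circle, i.e. |z| > 1 for every root.
Degree 3: look for a simple real root z0 first, then factor out (1 - z/z0) and solve the remaining quadratic.
Testing z0 = 0.625: P(0.625) = 1 + (-0.55)(0.625) + (-0.21)(0.625)^2 + (-2.352)(0.625)^3
  = 1 + (-0.34375) + (-0.082031) + (-0.574219) = 0.  So z_0 = 0.625 is a root, |z_0| = 0.625.
Divide out the factor (1 - 1.6 z) = (1 - z/z0) (since 1/z0 = 1.6):
  P(z) = (1 - 1.6 z)(1 + (1.05) z + (1.47) z^2)
  [check: z-coef 1.05 - (1.6) = -0.55; z^2-coef 1.47 - (1.6)(1.05) = -0.21; z^3-coef -(1.6)(1.47) = -2.352.]
Remaining roots from the quadratic factor 1 + (1.05) z + (1.47) z^2:
  Set 1 + (1.05) z + (1.47) z^2 = 0, i.e. a z^2 + b z + c = 0 with a = 1.47, b = 1.05, c = 1.
  Discriminant D = b^2 - 4ac = (1.05)^2 - 4*(1.47)*1 = 1.1025 - (5.88) = -4.7775.
  D < 0, so the roots are the complex-conjugate pair z = (-b +/- i sqrt(-D)) / (2a) = -0.3571 +/- 0.7435i.
  For a conjugate pair |z|^2 = z * conj(z) = (product of roots) = c/a = 1/(1.47) = 0.680272, so |z| = sqrt(0.680272) = 0.8248 for both roots.
Moduli of all roots: 0.6250, 0.8248, 0.8248.
All moduli strictly greater than 1? No.
Verdict: Not stationary.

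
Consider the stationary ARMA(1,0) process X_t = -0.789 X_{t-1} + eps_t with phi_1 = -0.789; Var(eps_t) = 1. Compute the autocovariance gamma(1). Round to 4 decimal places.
\gamma(1) = -2.0902

Multiply the model equation by X_{t-k} and take expectations. With theta_0 = psi_0 = 1 and psi_j the MA(infinity) weights, this gives
  gamma(k) - sum_i phi_i gamma(k-i) = c_k,
  c_k = sigma^2 * sum_{j=k..q} theta_j psi_{j-k}   (c_k = 0 for k > q),
using gamma(-m) = gamma(m).
Pure AR (q = 0): c_0 = sigma^2 = 1, c_k = 0 for k >= 1.
Equations for k = 0 and k = 1 (AR order 1):
  gamma(0) = phi_1 gamma(1) + c_0
  gamma(1) = phi_1 gamma(0) + c_1
Substituting the second into the first: gamma(0) (1 - phi_1^2) = c_0 + phi_1 c_1, so
  gamma(0) = c_0 / (1 - phi_1^2) = 1 / (1 - (-0.789)^2) = 1 / 0.377479 = 2.649154.
  gamma(1) = phi_1 gamma(0) = (-0.789)(2.649154) = -2.090183.
Therefore gamma(1) = -2.0902 (to 4 decimal places).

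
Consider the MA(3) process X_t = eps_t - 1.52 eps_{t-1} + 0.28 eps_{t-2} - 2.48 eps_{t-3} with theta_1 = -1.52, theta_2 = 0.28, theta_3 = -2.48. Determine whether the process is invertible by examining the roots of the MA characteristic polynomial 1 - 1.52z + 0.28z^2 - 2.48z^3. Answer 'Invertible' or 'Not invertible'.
\text{Not invertible}

The MA(q) characteristic polynomial is P(z) = 1 - 1.52z + 0.28z^2 - 2.48z^3.
Invertibility requires all roots to lie outside the unit circle, i.e. |z| > 1 for every root.
Degree 3: look for a simple real root z0 first, then factor out (1 - z/z0) and solve the remaining quadratic.
Testing z0 = 0.5: P(0.5) = 1 + (-1.52)(0.5) + (0.28)(0.5)^2 + (-2.48)(0.5)^3
  = 1 + (-0.76) + (0.07) + (-0.31) = 0.  So z_0 = 0.5 is a root, |z_0| = 0.5.
Divide out the factor (1 - 2 z) = (1 - z/z0) (since 1/z0 = 2):
  P(z) = (1 - 2 z)(1 + (0.48) z + (1.24) z^2)
  [check: z-coef 0.48 - (2) = -1.52; z^2-coef 1.24 - (2)(0.48) = 0.28; z^3-coef -(2)(1.24) = -2.48.]
Remaining roots from the quadratic factor 1 + (0.48) z + (1.24) z^2:
  Set 1 + (0.48) z + (1.24) z^2 = 0, i.e. a z^2 + b z + c = 0 with a = 1.24, b = 0.48, c = 1.
  Discriminant D = b^2 - 4ac = (0.48)^2 - 4*(1.24)*1 = 0.2304 - (4.96) = -4.7296.
  D < 0, so the roots are the complex-conjugate pair z = (-b +/- i sqrt(-D)) / (2a) = -0.1935 +/- 0.8769i.
  For a conjugate pair |z|^2 = z * conj(z) = (product of roots) = c/a = 1/(1.24) = 0.806452, so |z| = sqrt(0.806452) = 0.898 for both roots.
Moduli of all roots: 0.5000, 0.8980, 0.8980.
All moduli strictly greater than 1? No.
Verdict: Not invertible.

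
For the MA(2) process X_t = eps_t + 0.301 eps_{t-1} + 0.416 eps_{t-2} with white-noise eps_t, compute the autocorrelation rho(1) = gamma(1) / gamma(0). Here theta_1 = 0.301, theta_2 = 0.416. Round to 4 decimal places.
\rho(1) = 0.3373

For an MA(q) process with theta_0 = 1, the autocovariance is
  gamma(k) = sigma^2 * sum_{i=0..q-k} theta_i * theta_{i+k},
and rho(k) = gamma(k) / gamma(0). Sigma^2 cancels.
  numerator   = (1)*(0.301) + (0.301)*(0.416) = 0.426216.
  denominator = (1)^2 + (0.301)^2 + (0.416)^2 = 1.263657.
  rho(1) = 0.426216 / 1.263657 = 0.3373.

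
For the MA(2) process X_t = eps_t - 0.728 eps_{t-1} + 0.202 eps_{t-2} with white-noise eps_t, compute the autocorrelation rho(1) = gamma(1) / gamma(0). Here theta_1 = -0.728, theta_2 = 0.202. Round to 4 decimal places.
\rho(1) = -0.5571

For an MA(q) process with theta_0 = 1, the autocovariance is
  gamma(k) = sigma^2 * sum_{i=0..q-k} theta_i * theta_{i+k},
and rho(k) = gamma(k) / gamma(0). Sigma^2 cancels.
  numerator   = (1)*(-0.728) + (-0.728)*(0.202) = -0.875056.
  denominator = (1)^2 + (-0.728)^2 + (0.202)^2 = 1.570788.
  rho(1) = -0.875056 / 1.570788 = -0.5571.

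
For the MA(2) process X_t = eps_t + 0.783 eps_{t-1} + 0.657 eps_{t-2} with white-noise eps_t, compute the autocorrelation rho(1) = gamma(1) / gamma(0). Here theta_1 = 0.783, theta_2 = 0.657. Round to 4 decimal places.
\rho(1) = 0.6345

For an MA(q) process with theta_0 = 1, the autocovariance is
  gamma(k) = sigma^2 * sum_{i=0..q-k} theta_i * theta_{i+k},
and rho(k) = gamma(k) / gamma(0). Sigma^2 cancels.
  numerator   = (1)*(0.783) + (0.783)*(0.657) = 1.297431.
  denominator = (1)^2 + (0.783)^2 + (0.657)^2 = 2.044738.
  rho(1) = 1.297431 / 2.044738 = 0.6345.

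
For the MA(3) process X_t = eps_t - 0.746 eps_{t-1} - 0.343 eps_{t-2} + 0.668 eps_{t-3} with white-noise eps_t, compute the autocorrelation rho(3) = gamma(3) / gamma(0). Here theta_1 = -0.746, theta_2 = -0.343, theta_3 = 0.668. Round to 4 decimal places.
\rho(3) = 0.3150

For an MA(q) process with theta_0 = 1, the autocovariance is
  gamma(k) = sigma^2 * sum_{i=0..q-k} theta_i * theta_{i+k},
and rho(k) = gamma(k) / gamma(0). Sigma^2 cancels.
  numerator   = (1)*(0.668) = 0.668.
  denominator = (1)^2 + (-0.746)^2 + (-0.343)^2 + (0.668)^2 = 2.120389.
  rho(3) = 0.668 / 2.120389 = 0.3150.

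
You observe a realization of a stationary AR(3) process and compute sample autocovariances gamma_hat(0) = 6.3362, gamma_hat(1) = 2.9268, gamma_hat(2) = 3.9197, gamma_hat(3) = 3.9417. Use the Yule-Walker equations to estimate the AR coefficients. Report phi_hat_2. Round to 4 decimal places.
\hat\phi_{2} = 0.4200

The Yule-Walker equations for an AR(p) process read, in matrix form,
  Gamma_p phi = r_p,   with   (Gamma_p)_{ij} = gamma(|i - j|),
                       (r_p)_i = gamma(i),   i,j = 1..p.
Substitute the sample gammas (Toeplitz matrix and right-hand side of size 3):
  Gamma_p = [[6.3362, 2.9268, 3.9197], [2.9268, 6.3362, 2.9268], [3.9197, 2.9268, 6.3362]]
  r_p     = [2.9268, 3.9197, 3.9417]
Written out (R1..R3):
  (R1) 6.3362 phi_1 + 2.9268 phi_2 + 3.9197 phi_3 = 2.9268
  (R2) 2.9268 phi_1 + 6.3362 phi_2 + 2.9268 phi_3 = 3.9197
  (R3) 3.9197 phi_1 + 2.9268 phi_2 + 6.3362 phi_3 = 3.9417
Gaussian elimination:
  R2 <- R2 - (2.9268/6.3362) R1 = R2 - (0.461917) R1:  4.984261 phi_2 + 1.116223 phi_3 = 2.567761
  R3 <- R3 - (3.9197/6.3362) R1 = R3 - (0.61862) R1:  1.116223 phi_2 + 3.911395 phi_3 = 2.131123
  R3 <- R3 - (1.116223/4.984261) R2 = R3 - (0.22395) R2:  3.661418 phi_3 = 1.556074
Back-substitution:
  phi_hat_3 = 1.556074 / 3.661418 = 0.424992
  phi_hat_2 = (2.567761 - (1.116223)(0.424992)) / 4.984261 = 0.419997
  phi_hat_1 = (2.9268 - (2.9268)(0.419997) - (3.9197)(0.424992)) / 6.3362 = 0.005005
So phi_hat = [0.0050, 0.4200, 0.4250].
Therefore phi_hat_2 = 0.4200.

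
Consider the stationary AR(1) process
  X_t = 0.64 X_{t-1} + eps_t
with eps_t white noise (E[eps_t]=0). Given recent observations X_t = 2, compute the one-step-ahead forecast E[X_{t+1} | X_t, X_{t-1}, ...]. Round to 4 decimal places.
E[X_{t+1} \mid \mathcal F_t] = 1.2800

For an AR(p) model X_t = c + sum_i phi_i X_{t-i} + eps_t, the
one-step-ahead conditional mean is
  E[X_{t+1} | X_t, ...] = c + sum_i phi_i X_{t+1-i}.
Substitute known values:
  E[X_{t+1} | ...] = (0.64) * (2)
                   = 1.2800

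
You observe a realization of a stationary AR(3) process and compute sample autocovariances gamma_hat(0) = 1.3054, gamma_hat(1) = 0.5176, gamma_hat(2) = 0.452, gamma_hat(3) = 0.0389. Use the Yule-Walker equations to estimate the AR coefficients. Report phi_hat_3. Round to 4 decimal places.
\hat\phi_{3} = -0.2069

The Yule-Walker equations for an AR(p) process read, in matrix form,
  Gamma_p phi = r_p,   with   (Gamma_p)_{ij} = gamma(|i - j|),
                       (r_p)_i = gamma(i),   i,j = 1..p.
Substitute the sample gammas (Toeplitz matrix and right-hand side of size 3):
  Gamma_p = [[1.3054, 0.5176, 0.452], [0.5176, 1.3054, 0.5176], [0.452, 0.5176, 1.3054]]
  r_p     = [0.5176, 0.452, 0.0389]
Written out (R1..R3):
  (R1) 1.3054 phi_1 + 0.5176 phi_2 + 0.452 phi_3 = 0.5176
  (R2) 0.5176 phi_1 + 1.3054 phi_2 + 0.5176 phi_3 = 0.452
  (R3) 0.452 phi_1 + 0.5176 phi_2 + 1.3054 phi_3 = 0.0389
Gaussian elimination:
  R2 <- R2 - (0.5176/1.3054) R1 = R2 - (0.396507) R1:  1.100168 phi_2 + 0.338379 phi_3 = 0.246768
  R3 <- R3 - (0.452/1.3054) R1 = R3 - (0.346254) R1:  0.338379 phi_2 + 1.148893 phi_3 = -0.140321
  R3 <- R3 - (0.338379/1.100168) R2 = R3 - (0.30757) R2:  1.044818 phi_3 = -0.21622
Back-substitution:
  phi_hat_3 = -0.21622 / 1.044818 = -0.206945
  phi_hat_2 = (0.246768 - (0.338379)(-0.206945)) / 1.100168 = 0.28795
  phi_hat_1 = (0.5176 - (0.5176)(0.28795) - (0.452)(-0.206945)) / 1.3054 = 0.353988
So phi_hat = [0.3540, 0.2880, -0.2069].
Therefore phi_hat_3 = -0.2069.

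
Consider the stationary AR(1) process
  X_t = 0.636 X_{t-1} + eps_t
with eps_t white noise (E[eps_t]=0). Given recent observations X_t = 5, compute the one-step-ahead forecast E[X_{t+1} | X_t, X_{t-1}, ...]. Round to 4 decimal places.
E[X_{t+1} \mid \mathcal F_t] = 3.1800

For an AR(p) model X_t = c + sum_i phi_i X_{t-i} + eps_t, the
one-step-ahead conditional mean is
  E[X_{t+1} | X_t, ...] = c + sum_i phi_i X_{t+1-i}.
Substitute known values:
  E[X_{t+1} | ...] = (0.636) * (5)
                   = 3.1800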